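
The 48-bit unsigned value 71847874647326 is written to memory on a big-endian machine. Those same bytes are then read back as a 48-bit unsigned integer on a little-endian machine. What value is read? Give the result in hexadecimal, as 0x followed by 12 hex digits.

71847874647326 in 48-bit hexadecimal is 0x4158630BD51E.
Stored big-endian, the bytes at ascending addresses are 41 58 63 0B D5 1E.
Read back as little-endian, the first byte is least significant, giving 0x1ED50B635841.

0x1ED50B635841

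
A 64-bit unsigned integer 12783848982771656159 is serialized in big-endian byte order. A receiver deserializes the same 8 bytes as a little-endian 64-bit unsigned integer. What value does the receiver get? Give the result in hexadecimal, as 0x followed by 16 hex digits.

12783848982771656159 in 64-bit hexadecimal is 0xB1695AEB0857E5DF.
Stored big-endian, the bytes at ascending addresses are B1 69 5A EB 08 57 E5 DF.
Read back as little-endian, the first byte is least significant, giving 0xDFE55708EB5A69B1.

0xDFE55708EB5A69B1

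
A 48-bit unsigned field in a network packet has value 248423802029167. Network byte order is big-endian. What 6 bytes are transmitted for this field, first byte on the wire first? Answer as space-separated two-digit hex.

E1 F0 AC 79 44 6F

248423802029167 in hexadecimal, padded to 48 bits, is 0xE1F0AC79446F.
Split into bytes (most-significant first): E1 F0 AC 79 44 6F.
Big-endian stores the most-significant byte at the lowest address.
So the memory order matches the most-significant-first order: E1 F0 AC 79 44 6F.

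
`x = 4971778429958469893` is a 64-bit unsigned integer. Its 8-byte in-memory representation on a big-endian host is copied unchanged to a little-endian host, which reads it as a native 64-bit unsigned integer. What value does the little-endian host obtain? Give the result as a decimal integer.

4971778429958469893 in 64-bit hexadecimal is 0x44FF4E23F39FB905.
Stored big-endian, the bytes at ascending addresses are 44 FF 4E 23 F3 9F B9 05.
Read back as little-endian, the first byte is least significant, giving 0x05B99FF3234EFF44.
0x05B99FF3234EFF44 = 412536707499360068.

412536707499360068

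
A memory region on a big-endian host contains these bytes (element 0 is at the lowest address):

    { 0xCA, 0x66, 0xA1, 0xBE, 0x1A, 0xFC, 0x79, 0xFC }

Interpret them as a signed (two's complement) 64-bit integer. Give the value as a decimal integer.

-3862221792555009540

Big-endian stores the most-significant byte at the lowest address.
The bytes are already most-significant first: 0xCA66A1BE1AFC79FC.
Top bit is set, so as a signed 64-bit value this is 0xCA66A1BE1AFC79FC − 2^64 = -3862221792555009540.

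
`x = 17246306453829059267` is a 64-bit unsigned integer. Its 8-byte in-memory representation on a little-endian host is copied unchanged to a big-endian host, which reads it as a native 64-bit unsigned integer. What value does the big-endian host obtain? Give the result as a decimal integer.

14051796314269702127

17246306453829059267 in 64-bit hexadecimal is 0xEF5730584C0202C3.
Stored little-endian, the bytes at ascending addresses are C3 02 02 4C 58 30 57 EF.
Read back as big-endian, the last byte is least significant, giving 0xC302024C583057EF.
0xC302024C583057EF = 14051796314269702127.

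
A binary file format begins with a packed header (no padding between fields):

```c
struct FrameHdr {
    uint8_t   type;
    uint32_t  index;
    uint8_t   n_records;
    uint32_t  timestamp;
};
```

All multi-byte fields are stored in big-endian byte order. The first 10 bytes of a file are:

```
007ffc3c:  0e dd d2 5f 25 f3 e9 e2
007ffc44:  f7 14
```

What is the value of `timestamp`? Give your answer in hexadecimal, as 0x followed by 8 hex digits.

0xE9E2F714

`timestamp` follows `type` (1 B), `index` (4 B), `n_records` (1 B), so it starts at offset 1 + 4 + 1 = 6 and occupies 4 bytes.
Bytes at offsets 6..9: E9 E2 F7 14.
In big-endian order the high byte comes first in memory.
The bytes are already most-significant first: 0xE9E2F714.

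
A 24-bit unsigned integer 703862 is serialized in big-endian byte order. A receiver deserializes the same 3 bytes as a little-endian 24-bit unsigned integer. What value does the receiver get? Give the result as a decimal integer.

703862 in 24-bit hexadecimal is 0x0ABD76.
Stored big-endian, the bytes at ascending addresses are 0A BD 76.
Read back as little-endian, the first byte is least significant, giving 0x76BD0A.
0x76BD0A = 7781642.

7781642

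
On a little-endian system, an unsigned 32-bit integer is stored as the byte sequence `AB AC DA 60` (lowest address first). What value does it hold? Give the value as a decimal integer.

Little-endian: lowest address holds the least-significant byte.
Reassemble most-significant byte first: 60 DA AC AB → 0x60DAACAB.
0x60DAACAB = 1624943787.

1624943787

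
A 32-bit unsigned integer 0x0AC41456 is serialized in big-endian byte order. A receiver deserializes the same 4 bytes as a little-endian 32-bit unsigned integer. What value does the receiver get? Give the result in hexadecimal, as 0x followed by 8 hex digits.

Stored big-endian, the bytes at ascending addresses are 0A C4 14 56.
Read back as little-endian, the first byte is least significant, giving 0x5614C40A.

0x5614C40A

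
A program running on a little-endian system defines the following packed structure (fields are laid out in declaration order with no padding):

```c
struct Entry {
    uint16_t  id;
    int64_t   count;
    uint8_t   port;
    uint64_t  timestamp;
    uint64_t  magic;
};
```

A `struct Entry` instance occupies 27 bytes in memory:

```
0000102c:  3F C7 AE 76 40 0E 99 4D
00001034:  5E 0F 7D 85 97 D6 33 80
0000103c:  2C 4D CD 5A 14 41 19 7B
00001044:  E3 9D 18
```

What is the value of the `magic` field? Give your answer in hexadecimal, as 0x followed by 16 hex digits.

`magic` follows `id` (2 B), `count` (8 B), `port` (1 B), `timestamp` (8 B), so it starts at offset 2 + 8 + 1 + 8 = 19 and occupies 8 bytes.
Bytes at offsets 19..26: 5A 14 41 19 7B E3 9D 18.
Little-endian stores the least-significant byte at the lowest address.
Reassemble most-significant byte first: 18 9D E3 7B 19 41 14 5A → 0x189DE37B1941145A.

0x189DE37B1941145A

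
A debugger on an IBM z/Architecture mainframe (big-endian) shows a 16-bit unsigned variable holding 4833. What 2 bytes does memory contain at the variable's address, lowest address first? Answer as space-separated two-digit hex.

12 E1

4833 in hexadecimal, padded to 16 bits, is 0x12E1.
Split into bytes (most-significant first): 12 E1.
Big-endian: lowest address holds the most-significant byte.
So the memory order matches the most-significant-first order: 12 E1.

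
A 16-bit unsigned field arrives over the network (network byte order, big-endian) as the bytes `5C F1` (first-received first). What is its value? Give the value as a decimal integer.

In big-endian order the high byte comes first in memory.
The bytes are already most-significant first: 0x5CF1.
0x5CF1 = 23793.

23793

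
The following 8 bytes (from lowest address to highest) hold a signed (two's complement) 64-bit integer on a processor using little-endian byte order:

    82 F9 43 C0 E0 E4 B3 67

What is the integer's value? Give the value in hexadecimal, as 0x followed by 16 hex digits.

0x67B3E4E0C043F982

Little-endian: lowest address holds the least-significant byte.
Reassemble most-significant byte first: 67 B3 E4 E0 C0 43 F9 82 → 0x67B3E4E0C043F982.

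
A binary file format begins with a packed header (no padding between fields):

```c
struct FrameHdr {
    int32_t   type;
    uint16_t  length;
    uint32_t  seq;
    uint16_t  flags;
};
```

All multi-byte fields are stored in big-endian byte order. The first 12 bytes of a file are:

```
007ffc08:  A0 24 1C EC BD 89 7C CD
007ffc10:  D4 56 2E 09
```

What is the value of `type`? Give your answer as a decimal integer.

`type` is the first field, at byte offset 0, occupying 4 bytes.
Bytes at offsets 0..3: A0 24 1C EC.
Big-endian: lowest address holds the most-significant byte.
The bytes are already most-significant first: 0xA0241CEC.
Top bit is set, so as a signed 32-bit value this is 0xA0241CEC − 2^32 = -1608246036.

-1608246036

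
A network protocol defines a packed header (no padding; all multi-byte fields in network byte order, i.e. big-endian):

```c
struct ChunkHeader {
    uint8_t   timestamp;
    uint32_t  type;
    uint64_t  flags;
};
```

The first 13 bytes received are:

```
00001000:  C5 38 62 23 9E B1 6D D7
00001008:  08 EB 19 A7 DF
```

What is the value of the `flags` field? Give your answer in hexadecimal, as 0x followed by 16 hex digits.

`flags` follows `timestamp` (1 B), `type` (4 B), so it starts at offset 1 + 4 = 5 and occupies 8 bytes.
Bytes at offsets 5..12: B1 6D D7 08 EB 19 A7 DF.
In big-endian order the high byte comes first in memory.
The bytes are already most-significant first: 0xB16DD708EB19A7DF.

0xB16DD708EB19A7DF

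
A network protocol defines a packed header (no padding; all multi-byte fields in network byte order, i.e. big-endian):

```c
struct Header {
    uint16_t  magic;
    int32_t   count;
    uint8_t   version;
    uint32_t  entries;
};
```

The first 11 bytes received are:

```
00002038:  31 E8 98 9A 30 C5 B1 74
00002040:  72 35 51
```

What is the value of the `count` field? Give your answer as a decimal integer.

`count` follows `magic` (2 bytes), so it starts at byte offset 2 and occupies 4 bytes.
Bytes at offsets 2..5: 98 9A 30 C5.
Big-endian stores the most-significant byte at the lowest address.
The bytes are already most-significant first: 0x989A30C5.
Top bit is set, so as a signed 32-bit value this is 0x989A30C5 − 2^32 = -1734725435.

-1734725435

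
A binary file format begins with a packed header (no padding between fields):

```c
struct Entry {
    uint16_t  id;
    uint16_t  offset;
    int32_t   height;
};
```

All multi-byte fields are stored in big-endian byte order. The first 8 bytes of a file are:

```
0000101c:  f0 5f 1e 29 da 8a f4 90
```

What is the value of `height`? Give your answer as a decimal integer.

`height` follows `id` (2 B), `offset` (2 B), so it starts at offset 2 + 2 = 4 and occupies 4 bytes.
Bytes at offsets 4..7: DA 8A F4 90.
Big-endian: lowest address holds the most-significant byte.
The bytes are already most-significant first: 0xDA8AF490.
Top bit is set, so as a signed 32-bit value this is 0xDA8AF490 − 2^32 = -628427632.

-628427632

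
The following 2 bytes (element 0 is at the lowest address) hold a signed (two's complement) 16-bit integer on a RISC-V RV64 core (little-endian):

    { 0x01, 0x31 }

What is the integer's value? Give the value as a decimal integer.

Little-endian stores the least-significant byte at the lowest address.
Reassemble most-significant byte first: 31 01 → 0x3101.
0x3101 = 12545.

12545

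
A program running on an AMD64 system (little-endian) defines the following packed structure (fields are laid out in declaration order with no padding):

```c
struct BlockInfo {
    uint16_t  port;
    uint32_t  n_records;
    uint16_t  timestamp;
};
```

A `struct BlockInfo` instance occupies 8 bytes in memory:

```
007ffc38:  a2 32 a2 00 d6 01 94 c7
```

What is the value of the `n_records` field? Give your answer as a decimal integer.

`n_records` follows `port` (2 bytes), so it starts at byte offset 2 and occupies 4 bytes.
Bytes at offsets 2..5: A2 00 D6 01.
Little-endian: lowest address holds the least-significant byte.
Reassemble most-significant byte first: 01 D6 00 A2 → 0x01D600A2.
0x01D600A2 = 30802082.

30802082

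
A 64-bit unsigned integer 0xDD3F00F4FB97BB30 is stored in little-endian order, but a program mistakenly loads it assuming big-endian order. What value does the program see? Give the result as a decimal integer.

3511567442851676125

Stored little-endian, the bytes at ascending addresses are 30 BB 97 FB F4 00 3F DD.
Read back as big-endian, the last byte is least significant, giving 0x30BB97FBF4003FDD.
0x30BB97FBF4003FDD = 3511567442851676125.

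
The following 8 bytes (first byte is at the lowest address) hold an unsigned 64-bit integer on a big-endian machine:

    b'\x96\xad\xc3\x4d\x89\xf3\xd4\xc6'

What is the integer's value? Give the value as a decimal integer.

In big-endian order the high byte comes first in memory.
The bytes are already most-significant first: 0x96ADC34D89F3D4C6.
0x96ADC34D89F3D4C6 = 10857549014454490310.

10857549014454490310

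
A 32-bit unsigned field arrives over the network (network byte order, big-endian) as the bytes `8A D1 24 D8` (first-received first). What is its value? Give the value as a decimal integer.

Big-endian: lowest address holds the most-significant byte.
The bytes are already most-significant first: 0x8AD124D8.
0x8AD124D8 = 2328962264.

2328962264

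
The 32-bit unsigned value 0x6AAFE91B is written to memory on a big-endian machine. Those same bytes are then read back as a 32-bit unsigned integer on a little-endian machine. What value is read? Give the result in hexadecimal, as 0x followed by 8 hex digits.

0x1BE9AF6A

Stored big-endian, the bytes at ascending addresses are 6A AF E9 1B.
Read back as little-endian, the first byte is least significant, giving 0x1BE9AF6A.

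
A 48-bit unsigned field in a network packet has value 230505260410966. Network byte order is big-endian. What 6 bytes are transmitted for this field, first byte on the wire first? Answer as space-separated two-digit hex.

D1 A4 B0 2A 68 56

230505260410966 in hexadecimal, padded to 48 bits, is 0xD1A4B02A6856.
Split into bytes (most-significant first): D1 A4 B0 2A 68 56.
Big-endian: lowest address holds the most-significant byte.
So the memory order matches the most-significant-first order: D1 A4 B0 2A 68 56.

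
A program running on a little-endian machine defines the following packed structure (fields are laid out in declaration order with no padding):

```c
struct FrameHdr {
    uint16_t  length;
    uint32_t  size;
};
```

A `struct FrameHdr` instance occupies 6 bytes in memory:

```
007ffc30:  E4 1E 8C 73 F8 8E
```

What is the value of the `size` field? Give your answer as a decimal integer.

2398647180

`size` follows `length` (2 bytes), so it starts at byte offset 2 and occupies 4 bytes.
Bytes at offsets 2..5: 8C 73 F8 8E.
In little-endian order the low byte comes first in memory.
Reassemble most-significant byte first: 8E F8 73 8C → 0x8EF8738C.
0x8EF8738C = 2398647180.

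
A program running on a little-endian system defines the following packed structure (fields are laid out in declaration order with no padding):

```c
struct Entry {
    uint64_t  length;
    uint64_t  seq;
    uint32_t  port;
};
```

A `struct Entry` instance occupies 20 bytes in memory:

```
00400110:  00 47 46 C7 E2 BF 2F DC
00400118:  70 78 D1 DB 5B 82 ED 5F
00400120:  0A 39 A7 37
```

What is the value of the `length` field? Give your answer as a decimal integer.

15866110992976332544

`length` is the first field, at byte offset 0, occupying 8 bytes.
Bytes at offsets 0..7: 00 47 46 C7 E2 BF 2F DC.
Little-endian stores the least-significant byte at the lowest address.
Reassemble most-significant byte first: DC 2F BF E2 C7 46 47 00 → 0xDC2FBFE2C7464700.
0xDC2FBFE2C7464700 = 15866110992976332544.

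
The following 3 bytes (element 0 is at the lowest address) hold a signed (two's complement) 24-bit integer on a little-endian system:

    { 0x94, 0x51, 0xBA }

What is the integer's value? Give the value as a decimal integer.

In little-endian order the low byte comes first in memory.
Reassemble most-significant byte first: BA 51 94 → 0xBA5194.
Top bit is set, so as a signed 24-bit value this is 0xBA5194 − 2^24 = -4566636.

-4566636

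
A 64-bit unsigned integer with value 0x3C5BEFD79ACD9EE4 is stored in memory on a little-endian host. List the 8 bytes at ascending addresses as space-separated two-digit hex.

E4 9E CD 9A D7 EF 5B 3C

Split into bytes (most-significant first): 3C 5B EF D7 9A CD 9E E4.
In little-endian order the low byte comes first in memory.
So at ascending addresses the bytes are E4 9E CD 9A D7 EF 5B 3C.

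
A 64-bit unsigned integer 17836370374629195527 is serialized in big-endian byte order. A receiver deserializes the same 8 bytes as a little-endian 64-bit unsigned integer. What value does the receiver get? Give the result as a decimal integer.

576199920458172407

17836370374629195527 in 64-bit hexadecimal is 0xF787845AC612FF07.
Stored big-endian, the bytes at ascending addresses are F7 87 84 5A C6 12 FF 07.
Read back as little-endian, the first byte is least significant, giving 0x07FF12C65A8487F7.
0x07FF12C65A8487F7 = 576199920458172407.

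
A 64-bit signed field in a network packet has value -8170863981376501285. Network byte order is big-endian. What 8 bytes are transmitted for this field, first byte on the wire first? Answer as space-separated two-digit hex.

Two's complement of -8170863981376501285 in 64 bits: 8170863981376501285 = 0x7164BD7FFDFAF625; invert → 0x8E9B4280020509DA; add 1 → 0x8E9B4280020509DB.
Split into bytes (most-significant first): 8E 9B 42 80 02 05 09 DB.
Big-endian: lowest address holds the most-significant byte.
So the memory order matches the most-significant-first order: 8E 9B 42 80 02 05 09 DB.

8E 9B 42 80 02 05 09 DB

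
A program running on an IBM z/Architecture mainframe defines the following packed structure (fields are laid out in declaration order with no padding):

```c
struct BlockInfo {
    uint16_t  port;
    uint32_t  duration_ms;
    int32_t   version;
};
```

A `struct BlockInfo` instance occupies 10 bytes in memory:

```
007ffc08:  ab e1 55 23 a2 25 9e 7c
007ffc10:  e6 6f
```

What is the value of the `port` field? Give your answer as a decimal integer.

`port` is the first field, at byte offset 0, occupying 2 bytes.
Bytes at offsets 0..1: AB E1.
Big-endian: lowest address holds the most-significant byte.
The bytes are already most-significant first: 0xABE1.
0xABE1 = 44001.

44001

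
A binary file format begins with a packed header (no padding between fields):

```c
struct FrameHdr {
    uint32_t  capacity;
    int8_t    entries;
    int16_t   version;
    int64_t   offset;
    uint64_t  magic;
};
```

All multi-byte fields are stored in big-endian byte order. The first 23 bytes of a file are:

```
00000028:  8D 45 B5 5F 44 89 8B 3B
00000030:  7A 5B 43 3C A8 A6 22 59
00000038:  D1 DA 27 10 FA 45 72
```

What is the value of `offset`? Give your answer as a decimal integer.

4285838339735070242

`offset` follows `capacity` (4 B), `entries` (1 B), `version` (2 B), so it starts at offset 4 + 1 + 2 = 7 and occupies 8 bytes.
Bytes at offsets 7..14: 3B 7A 5B 43 3C A8 A6 22.
In big-endian order the high byte comes first in memory.
The bytes are already most-significant first: 0x3B7A5B433CA8A622.
0x3B7A5B433CA8A622 = 4285838339735070242.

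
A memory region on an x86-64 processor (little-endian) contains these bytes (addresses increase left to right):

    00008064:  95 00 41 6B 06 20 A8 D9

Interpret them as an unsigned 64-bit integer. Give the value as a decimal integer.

Little-endian: lowest address holds the least-significant byte.
Reassemble most-significant byte first: D9 A8 20 06 6B 41 00 95 → 0xD9A820066B410095.
0xD9A820066B410095 = 15683820914259067029.

15683820914259067029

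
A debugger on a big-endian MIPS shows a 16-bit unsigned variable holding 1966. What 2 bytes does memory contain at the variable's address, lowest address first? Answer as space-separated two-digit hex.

07 AE

1966 in hexadecimal, padded to 16 bits, is 0x07AE.
Split into bytes (most-significant first): 07 AE.
In big-endian order the high byte comes first in memory.
So the memory order matches the most-significant-first order: 07 AE.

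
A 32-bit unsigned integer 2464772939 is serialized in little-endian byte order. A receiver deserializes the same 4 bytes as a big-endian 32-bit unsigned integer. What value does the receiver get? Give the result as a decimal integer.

2464772939 in 32-bit hexadecimal is 0x92E9734B.
Stored little-endian, the bytes at ascending addresses are 4B 73 E9 92.
Read back as big-endian, the last byte is least significant, giving 0x4B73E992.
0x4B73E992 = 1265887634.

1265887634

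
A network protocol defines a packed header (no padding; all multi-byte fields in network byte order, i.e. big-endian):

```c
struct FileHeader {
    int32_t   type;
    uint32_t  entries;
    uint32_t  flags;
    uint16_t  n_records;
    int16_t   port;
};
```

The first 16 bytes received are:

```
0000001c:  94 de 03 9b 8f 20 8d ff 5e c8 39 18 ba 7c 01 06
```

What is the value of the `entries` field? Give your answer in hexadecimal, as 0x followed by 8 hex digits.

`entries` follows `type` (4 bytes), so it starts at byte offset 4 and occupies 4 bytes.
Bytes at offsets 4..7: 8F 20 8D FF.
Big-endian stores the most-significant byte at the lowest address.
The bytes are already most-significant first: 0x8F208DFF.

0x8F208DFF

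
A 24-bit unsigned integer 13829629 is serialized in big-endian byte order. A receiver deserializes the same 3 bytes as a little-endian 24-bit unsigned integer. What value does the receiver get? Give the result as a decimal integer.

16582099

13829629 in 24-bit hexadecimal is 0xD305FD.
Stored big-endian, the bytes at ascending addresses are D3 05 FD.
Read back as little-endian, the first byte is least significant, giving 0xFD05D3.
0xFD05D3 = 16582099.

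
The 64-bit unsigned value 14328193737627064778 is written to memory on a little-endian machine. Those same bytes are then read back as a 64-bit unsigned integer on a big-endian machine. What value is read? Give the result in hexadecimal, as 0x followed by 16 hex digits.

0xCAD93C544AF8D7C6

14328193737627064778 in 64-bit hexadecimal is 0xC6D7F84A543CD9CA.
Stored little-endian, the bytes at ascending addresses are CA D9 3C 54 4A F8 D7 C6.
Read back as big-endian, the last byte is least significant, giving 0xCAD93C544AF8D7C6.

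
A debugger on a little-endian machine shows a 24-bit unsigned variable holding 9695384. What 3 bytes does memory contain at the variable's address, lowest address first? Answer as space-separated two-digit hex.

98 F0 93

9695384 in hexadecimal, padded to 24 bits, is 0x93F098.
Split into bytes (most-significant first): 93 F0 98.
Little-endian: lowest address holds the least-significant byte.
So at ascending addresses the bytes are 98 F0 93.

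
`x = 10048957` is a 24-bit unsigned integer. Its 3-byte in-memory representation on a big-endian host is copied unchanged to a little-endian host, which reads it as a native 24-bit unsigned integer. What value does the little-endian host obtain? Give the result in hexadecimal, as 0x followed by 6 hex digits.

10048957 in 24-bit hexadecimal is 0x9955BD.
Stored big-endian, the bytes at ascending addresses are 99 55 BD.
Read back as little-endian, the first byte is least significant, giving 0xBD5599.

0xBD5599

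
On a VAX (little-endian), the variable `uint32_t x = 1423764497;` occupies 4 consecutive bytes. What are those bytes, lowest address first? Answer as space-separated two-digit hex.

11 EC DC 54

1423764497 in hexadecimal, padded to 32 bits, is 0x54DCEC11.
Split into bytes (most-significant first): 54 DC EC 11.
In little-endian order the low byte comes first in memory.
So at ascending addresses the bytes are 11 EC DC 54.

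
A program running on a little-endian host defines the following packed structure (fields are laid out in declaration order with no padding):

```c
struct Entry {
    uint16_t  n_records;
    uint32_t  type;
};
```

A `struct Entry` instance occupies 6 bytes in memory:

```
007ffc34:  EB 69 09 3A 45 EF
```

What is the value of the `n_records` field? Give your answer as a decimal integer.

`n_records` is the first field, at byte offset 0, occupying 2 bytes.
Bytes at offsets 0..1: EB 69.
Little-endian stores the least-significant byte at the lowest address.
Reassemble most-significant byte first: 69 EB → 0x69EB.
0x69EB = 27115.

27115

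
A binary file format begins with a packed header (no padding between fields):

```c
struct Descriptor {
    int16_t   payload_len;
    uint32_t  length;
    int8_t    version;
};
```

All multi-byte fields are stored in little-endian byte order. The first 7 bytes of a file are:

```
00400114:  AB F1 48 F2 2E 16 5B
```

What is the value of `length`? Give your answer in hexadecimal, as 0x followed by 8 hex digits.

`length` follows `payload_len` (2 bytes), so it starts at byte offset 2 and occupies 4 bytes.
Bytes at offsets 2..5: 48 F2 2E 16.
Little-endian: lowest address holds the least-significant byte.
Reassemble most-significant byte first: 16 2E F2 48 → 0x162EF248.

0x162EF248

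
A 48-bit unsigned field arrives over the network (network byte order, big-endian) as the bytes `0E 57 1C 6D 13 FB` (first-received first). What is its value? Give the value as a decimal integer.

15767301854203

Big-endian: lowest address holds the most-significant byte.
The bytes are already most-significant first: 0x0E571C6D13FB.
0x0E571C6D13FB = 15767301854203.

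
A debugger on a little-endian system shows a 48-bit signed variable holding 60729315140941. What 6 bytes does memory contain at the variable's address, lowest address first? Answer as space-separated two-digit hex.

60729315140941 in hexadecimal, padded to 48 bits, is 0x373BA541A54D.
Split into bytes (most-significant first): 37 3B A5 41 A5 4D.
In little-endian order the low byte comes first in memory.
So at ascending addresses the bytes are 4D A5 41 A5 3B 37.

4D A5 41 A5 3B 37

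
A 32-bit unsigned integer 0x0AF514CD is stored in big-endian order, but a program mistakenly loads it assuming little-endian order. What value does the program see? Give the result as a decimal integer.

Stored big-endian, the bytes at ascending addresses are 0A F5 14 CD.
Read back as little-endian, the first byte is least significant, giving 0xCD14F50A.
0xCD14F50A = 3440702730.

3440702730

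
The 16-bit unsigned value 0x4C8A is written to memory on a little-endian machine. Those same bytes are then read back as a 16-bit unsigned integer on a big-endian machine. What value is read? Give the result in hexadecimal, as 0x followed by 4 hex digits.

0x8A4C

Stored little-endian, the bytes at ascending addresses are 8A 4C.
Read back as big-endian, the last byte is least significant, giving 0x8A4C.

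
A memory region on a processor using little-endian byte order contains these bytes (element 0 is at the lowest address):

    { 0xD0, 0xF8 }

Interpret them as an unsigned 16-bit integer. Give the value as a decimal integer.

63696

Little-endian: lowest address holds the least-significant byte.
Reassemble most-significant byte first: F8 D0 → 0xF8D0.
0xF8D0 = 63696.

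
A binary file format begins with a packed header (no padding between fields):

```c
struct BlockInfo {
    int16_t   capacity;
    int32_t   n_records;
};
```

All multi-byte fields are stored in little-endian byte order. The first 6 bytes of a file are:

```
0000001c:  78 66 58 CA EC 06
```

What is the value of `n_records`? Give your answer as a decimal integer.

116181592

`n_records` follows `capacity` (2 bytes), so it starts at byte offset 2 and occupies 4 bytes.
Bytes at offsets 2..5: 58 CA EC 06.
Little-endian stores the least-significant byte at the lowest address.
Reassemble most-significant byte first: 06 EC CA 58 → 0x06ECCA58.
0x06ECCA58 = 116181592.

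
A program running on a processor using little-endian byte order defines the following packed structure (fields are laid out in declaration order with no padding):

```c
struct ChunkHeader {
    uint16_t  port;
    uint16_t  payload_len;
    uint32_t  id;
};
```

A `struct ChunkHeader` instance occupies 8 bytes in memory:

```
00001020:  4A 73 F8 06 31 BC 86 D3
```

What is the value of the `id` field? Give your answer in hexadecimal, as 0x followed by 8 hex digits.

0xD386BC31

`id` follows `port` (2 B), `payload_len` (2 B), so it starts at offset 2 + 2 = 4 and occupies 4 bytes.
Bytes at offsets 4..7: 31 BC 86 D3.
Little-endian: lowest address holds the least-significant byte.
Reassemble most-significant byte first: D3 86 BC 31 → 0xD386BC31.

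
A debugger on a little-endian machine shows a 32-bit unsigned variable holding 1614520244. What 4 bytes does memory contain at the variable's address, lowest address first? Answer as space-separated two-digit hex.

1614520244 in hexadecimal, padded to 32 bits, is 0x603B9FB4.
Split into bytes (most-significant first): 60 3B 9F B4.
Little-endian: lowest address holds the least-significant byte.
So at ascending addresses the bytes are B4 9F 3B 60.

B4 9F 3B 60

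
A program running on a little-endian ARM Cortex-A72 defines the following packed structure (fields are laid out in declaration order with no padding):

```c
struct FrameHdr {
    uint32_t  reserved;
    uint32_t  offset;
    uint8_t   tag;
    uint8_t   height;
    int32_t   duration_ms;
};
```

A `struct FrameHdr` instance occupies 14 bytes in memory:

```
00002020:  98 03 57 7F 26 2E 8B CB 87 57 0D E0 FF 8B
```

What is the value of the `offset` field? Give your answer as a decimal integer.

`offset` follows `reserved` (4 bytes), so it starts at byte offset 4 and occupies 4 bytes.
Bytes at offsets 4..7: 26 2E 8B CB.
Little-endian: lowest address holds the least-significant byte.
Reassemble most-significant byte first: CB 8B 2E 26 → 0xCB8B2E26.
0xCB8B2E26 = 3414896166.

3414896166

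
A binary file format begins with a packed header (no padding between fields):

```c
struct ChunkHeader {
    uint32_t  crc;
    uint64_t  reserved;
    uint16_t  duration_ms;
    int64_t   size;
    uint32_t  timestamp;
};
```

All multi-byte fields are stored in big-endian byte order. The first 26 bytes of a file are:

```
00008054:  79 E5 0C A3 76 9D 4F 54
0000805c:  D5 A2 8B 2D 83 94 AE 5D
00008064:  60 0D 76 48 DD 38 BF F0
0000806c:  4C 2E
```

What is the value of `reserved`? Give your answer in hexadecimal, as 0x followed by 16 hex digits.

`reserved` follows `crc` (4 bytes), so it starts at byte offset 4 and occupies 8 bytes.
Bytes at offsets 4..11: 76 9D 4F 54 D5 A2 8B 2D.
Big-endian stores the most-significant byte at the lowest address.
The bytes are already most-significant first: 0x769D4F54D5A28B2D.

0x769D4F54D5A28B2D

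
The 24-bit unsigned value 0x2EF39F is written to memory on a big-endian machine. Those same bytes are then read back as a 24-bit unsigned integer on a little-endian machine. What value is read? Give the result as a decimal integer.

10482478

Stored big-endian, the bytes at ascending addresses are 2E F3 9F.
Read back as little-endian, the first byte is least significant, giving 0x9FF32E.
0x9FF32E = 10482478.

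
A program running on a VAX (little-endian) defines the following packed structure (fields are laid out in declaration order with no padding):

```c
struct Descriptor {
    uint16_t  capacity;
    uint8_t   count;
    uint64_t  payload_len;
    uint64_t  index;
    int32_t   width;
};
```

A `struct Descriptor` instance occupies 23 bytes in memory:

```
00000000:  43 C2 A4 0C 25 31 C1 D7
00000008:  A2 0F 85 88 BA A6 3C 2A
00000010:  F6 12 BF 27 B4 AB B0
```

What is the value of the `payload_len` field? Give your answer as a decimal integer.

`payload_len` follows `capacity` (2 B), `count` (1 B), so it starts at offset 2 + 1 = 3 and occupies 8 bytes.
Bytes at offsets 3..10: 0C 25 31 C1 D7 A2 0F 85.
Little-endian: lowest address holds the least-significant byte.
Reassemble most-significant byte first: 85 0F A2 D7 C1 31 25 0C → 0x850FA2D7C131250C.
0x850FA2D7C131250C = 9588061179237967116.

9588061179237967116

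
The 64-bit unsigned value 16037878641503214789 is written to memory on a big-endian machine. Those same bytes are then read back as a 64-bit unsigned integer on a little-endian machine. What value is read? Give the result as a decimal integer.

16037878641503214789 in 64-bit hexadecimal is 0xDE91FDA6F19F9CC5.
Stored big-endian, the bytes at ascending addresses are DE 91 FD A6 F1 9F 9C C5.
Read back as little-endian, the first byte is least significant, giving 0xC59C9FF1A6FD91DE.
0xC59C9FF1A6FD91DE = 14239431982076236254.

14239431982076236254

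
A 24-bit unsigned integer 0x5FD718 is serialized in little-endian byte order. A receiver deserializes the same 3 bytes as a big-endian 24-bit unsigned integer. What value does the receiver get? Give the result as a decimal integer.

1627999

Stored little-endian, the bytes at ascending addresses are 18 D7 5F.
Read back as big-endian, the last byte is least significant, giving 0x18D75F.
0x18D75F = 1627999.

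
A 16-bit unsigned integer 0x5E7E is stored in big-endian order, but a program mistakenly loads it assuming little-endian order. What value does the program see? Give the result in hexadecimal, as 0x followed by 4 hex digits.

Stored big-endian, the bytes at ascending addresses are 5E 7E.
Read back as little-endian, the first byte is least significant, giving 0x7E5E.

0x7E5E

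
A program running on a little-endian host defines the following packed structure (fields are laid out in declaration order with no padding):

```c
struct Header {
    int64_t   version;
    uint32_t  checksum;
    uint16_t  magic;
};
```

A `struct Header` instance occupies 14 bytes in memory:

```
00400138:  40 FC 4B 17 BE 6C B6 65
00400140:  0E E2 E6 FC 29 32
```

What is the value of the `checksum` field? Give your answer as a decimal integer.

`checksum` follows `version` (8 bytes), so it starts at byte offset 8 and occupies 4 bytes.
Bytes at offsets 8..11: 0E E2 E6 FC.
In little-endian order the low byte comes first in memory.
Reassemble most-significant byte first: FC E6 E2 0E → 0xFCE6E20E.
0xFCE6E20E = 4242989582.

4242989582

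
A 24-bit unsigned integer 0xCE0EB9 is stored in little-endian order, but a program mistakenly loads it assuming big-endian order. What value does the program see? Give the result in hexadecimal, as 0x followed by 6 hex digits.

0xB90ECE

Stored little-endian, the bytes at ascending addresses are B9 0E CE.
Read back as big-endian, the last byte is least significant, giving 0xB90ECE.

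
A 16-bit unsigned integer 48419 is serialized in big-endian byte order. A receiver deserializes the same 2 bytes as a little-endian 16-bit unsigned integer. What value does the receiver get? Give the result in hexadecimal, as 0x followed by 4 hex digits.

0x23BD

48419 in 16-bit hexadecimal is 0xBD23.
Stored big-endian, the bytes at ascending addresses are BD 23.
Read back as little-endian, the first byte is least significant, giving 0x23BD.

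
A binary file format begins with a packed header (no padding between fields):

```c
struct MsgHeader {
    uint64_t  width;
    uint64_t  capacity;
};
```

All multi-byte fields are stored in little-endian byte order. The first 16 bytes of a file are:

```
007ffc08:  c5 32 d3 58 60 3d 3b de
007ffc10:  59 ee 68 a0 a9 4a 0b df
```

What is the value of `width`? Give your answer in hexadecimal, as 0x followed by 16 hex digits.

`width` is the first field, at byte offset 0, occupying 8 bytes.
Bytes at offsets 0..7: C5 32 D3 58 60 3D 3B DE.
Little-endian: lowest address holds the least-significant byte.
Reassemble most-significant byte first: DE 3B 3D 60 58 D3 32 C5 → 0xDE3B3D6058D332C5.

0xDE3B3D6058D332C5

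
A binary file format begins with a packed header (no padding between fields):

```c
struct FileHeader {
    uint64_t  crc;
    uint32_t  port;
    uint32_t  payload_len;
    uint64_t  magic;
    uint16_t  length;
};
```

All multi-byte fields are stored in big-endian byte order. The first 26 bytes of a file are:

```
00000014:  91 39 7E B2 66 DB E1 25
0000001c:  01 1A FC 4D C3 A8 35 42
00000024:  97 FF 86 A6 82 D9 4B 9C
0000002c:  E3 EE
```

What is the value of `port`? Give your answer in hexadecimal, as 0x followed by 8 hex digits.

`port` follows `crc` (8 bytes), so it starts at byte offset 8 and occupies 4 bytes.
Bytes at offsets 8..11: 01 1A FC 4D.
In big-endian order the high byte comes first in memory.
The bytes are already most-significant first: 0x011AFC4D.

0x011AFC4D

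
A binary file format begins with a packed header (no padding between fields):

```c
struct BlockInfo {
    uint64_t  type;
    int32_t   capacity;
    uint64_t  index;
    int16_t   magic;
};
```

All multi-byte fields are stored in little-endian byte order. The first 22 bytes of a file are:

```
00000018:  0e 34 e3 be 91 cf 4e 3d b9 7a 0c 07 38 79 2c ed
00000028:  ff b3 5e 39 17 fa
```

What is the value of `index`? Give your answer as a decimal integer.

`index` follows `type` (8 B), `capacity` (4 B), so it starts at offset 8 + 4 = 12 and occupies 8 bytes.
Bytes at offsets 12..19: 38 79 2C ED FF B3 5E 39.
Little-endian stores the least-significant byte at the lowest address.
Reassemble most-significant byte first: 39 5E B3 FF ED 2C 79 38 → 0x395EB3FFED2C7938.
0x395EB3FFED2C7938 = 4133939419749841208.

4133939419749841208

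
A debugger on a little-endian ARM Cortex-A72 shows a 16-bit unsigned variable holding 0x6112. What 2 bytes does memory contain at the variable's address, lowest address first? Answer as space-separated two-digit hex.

Split into bytes (most-significant first): 61 12.
Little-endian: lowest address holds the least-significant byte.
So at ascending addresses the bytes are 12 61.

12 61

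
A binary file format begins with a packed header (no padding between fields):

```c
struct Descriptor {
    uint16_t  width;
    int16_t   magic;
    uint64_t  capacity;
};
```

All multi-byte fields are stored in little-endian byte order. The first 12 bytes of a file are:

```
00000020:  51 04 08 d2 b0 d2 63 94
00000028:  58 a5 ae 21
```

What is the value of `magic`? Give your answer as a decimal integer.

-11768

`magic` follows `width` (2 bytes), so it starts at byte offset 2 and occupies 2 bytes.
Bytes at offsets 2..3: 08 D2.
In little-endian order the low byte comes first in memory.
Reassemble most-significant byte first: D2 08 → 0xD208.
Top bit is set, so as a signed 16-bit value this is 0xD208 − 2^16 = -11768.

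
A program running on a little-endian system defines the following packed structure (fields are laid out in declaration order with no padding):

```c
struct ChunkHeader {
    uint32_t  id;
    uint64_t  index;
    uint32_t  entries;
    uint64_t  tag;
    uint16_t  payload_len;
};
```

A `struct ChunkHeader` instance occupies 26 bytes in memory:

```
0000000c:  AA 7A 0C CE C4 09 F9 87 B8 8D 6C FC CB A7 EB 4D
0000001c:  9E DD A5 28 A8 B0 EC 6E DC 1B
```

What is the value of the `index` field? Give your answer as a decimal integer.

18189068818737334724

`index` follows `id` (4 bytes), so it starts at byte offset 4 and occupies 8 bytes.
Bytes at offsets 4..11: C4 09 F9 87 B8 8D 6C FC.
Little-endian: lowest address holds the least-significant byte.
Reassemble most-significant byte first: FC 6C 8D B8 87 F9 09 C4 → 0xFC6C8DB887F909C4.
0xFC6C8DB887F909C4 = 18189068818737334724.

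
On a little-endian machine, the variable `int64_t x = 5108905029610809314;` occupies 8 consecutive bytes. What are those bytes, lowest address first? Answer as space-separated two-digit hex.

E2 A7 28 69 0E 7A E6 46

5108905029610809314 in hexadecimal, padded to 64 bits, is 0x46E67A0E6928A7E2.
Split into bytes (most-significant first): 46 E6 7A 0E 69 28 A7 E2.
Little-endian: lowest address holds the least-significant byte.
So at ascending addresses the bytes are E2 A7 28 69 0E 7A E6 46.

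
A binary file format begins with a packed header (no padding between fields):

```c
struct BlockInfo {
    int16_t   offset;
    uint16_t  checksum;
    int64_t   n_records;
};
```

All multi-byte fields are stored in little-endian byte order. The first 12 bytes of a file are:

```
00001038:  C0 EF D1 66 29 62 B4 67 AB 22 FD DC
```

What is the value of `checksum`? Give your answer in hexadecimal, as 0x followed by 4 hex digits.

0x66D1

`checksum` follows `offset` (2 bytes), so it starts at byte offset 2 and occupies 2 bytes.
Bytes at offsets 2..3: D1 66.
Little-endian: lowest address holds the least-significant byte.
Reassemble most-significant byte first: 66 D1 → 0x66D1.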